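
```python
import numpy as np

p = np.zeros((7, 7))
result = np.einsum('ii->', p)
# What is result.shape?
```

()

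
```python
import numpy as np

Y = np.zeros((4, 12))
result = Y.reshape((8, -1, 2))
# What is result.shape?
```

(8, 3, 2)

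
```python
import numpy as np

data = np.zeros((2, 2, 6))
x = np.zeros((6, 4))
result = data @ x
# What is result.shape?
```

(2, 2, 4)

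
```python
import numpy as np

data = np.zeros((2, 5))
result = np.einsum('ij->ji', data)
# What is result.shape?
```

(5, 2)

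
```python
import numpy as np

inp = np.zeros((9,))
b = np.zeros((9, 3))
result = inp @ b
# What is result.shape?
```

(3,)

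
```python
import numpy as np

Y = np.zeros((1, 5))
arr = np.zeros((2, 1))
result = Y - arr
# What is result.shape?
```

(2, 5)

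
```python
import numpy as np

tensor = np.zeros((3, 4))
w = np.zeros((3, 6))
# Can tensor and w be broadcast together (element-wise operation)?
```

No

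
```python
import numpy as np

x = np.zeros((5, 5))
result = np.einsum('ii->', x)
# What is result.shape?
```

()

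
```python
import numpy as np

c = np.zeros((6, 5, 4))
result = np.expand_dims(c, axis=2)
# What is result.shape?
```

(6, 5, 1, 4)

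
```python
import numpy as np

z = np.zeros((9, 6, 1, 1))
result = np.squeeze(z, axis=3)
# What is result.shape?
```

(9, 6, 1)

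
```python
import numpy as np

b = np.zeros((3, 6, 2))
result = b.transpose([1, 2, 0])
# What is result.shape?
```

(6, 2, 3)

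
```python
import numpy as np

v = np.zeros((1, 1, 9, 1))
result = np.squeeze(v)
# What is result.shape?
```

(9,)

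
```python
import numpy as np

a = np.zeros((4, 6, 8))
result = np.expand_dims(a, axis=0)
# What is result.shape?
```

(1, 4, 6, 8)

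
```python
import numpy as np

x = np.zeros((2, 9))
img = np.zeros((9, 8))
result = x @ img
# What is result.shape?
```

(2, 8)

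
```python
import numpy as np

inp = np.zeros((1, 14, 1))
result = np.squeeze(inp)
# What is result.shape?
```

(14,)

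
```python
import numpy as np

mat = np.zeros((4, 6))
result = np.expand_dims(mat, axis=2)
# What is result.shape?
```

(4, 6, 1)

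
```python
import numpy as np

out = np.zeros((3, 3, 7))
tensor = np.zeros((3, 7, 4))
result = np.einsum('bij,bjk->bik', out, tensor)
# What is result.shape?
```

(3, 3, 4)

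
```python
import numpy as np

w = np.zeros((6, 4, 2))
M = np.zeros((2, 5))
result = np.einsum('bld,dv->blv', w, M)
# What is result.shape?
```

(6, 4, 5)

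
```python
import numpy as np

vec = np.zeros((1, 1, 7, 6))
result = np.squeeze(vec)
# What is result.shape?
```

(7, 6)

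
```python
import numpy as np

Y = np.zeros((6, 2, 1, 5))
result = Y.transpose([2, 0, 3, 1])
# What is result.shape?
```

(1, 6, 5, 2)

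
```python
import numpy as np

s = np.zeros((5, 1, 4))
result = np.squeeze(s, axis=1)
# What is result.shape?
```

(5, 4)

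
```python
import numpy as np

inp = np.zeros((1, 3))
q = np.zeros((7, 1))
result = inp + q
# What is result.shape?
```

(7, 3)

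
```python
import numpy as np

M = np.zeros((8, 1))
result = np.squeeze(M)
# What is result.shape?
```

(8,)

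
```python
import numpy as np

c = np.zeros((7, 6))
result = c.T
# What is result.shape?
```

(6, 7)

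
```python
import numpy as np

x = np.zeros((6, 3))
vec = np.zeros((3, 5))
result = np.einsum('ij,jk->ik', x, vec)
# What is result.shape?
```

(6, 5)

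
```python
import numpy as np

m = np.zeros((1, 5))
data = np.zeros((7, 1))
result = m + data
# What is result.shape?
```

(7, 5)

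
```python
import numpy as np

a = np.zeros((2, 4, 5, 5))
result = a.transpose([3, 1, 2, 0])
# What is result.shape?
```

(5, 4, 5, 2)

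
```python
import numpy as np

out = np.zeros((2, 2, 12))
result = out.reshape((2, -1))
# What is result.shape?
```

(2, 24)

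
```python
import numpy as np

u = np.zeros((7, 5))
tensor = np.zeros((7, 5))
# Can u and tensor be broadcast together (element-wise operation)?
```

Yes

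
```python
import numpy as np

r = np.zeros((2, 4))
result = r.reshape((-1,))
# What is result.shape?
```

(8,)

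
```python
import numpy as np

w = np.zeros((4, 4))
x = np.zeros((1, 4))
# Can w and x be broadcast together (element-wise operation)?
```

Yes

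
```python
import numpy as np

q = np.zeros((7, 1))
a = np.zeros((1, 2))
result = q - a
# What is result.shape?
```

(7, 2)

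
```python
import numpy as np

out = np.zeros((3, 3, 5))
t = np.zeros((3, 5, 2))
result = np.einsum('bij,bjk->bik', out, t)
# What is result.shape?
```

(3, 3, 2)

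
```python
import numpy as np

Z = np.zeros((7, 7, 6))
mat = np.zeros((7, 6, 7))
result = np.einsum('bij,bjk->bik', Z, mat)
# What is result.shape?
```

(7, 7, 7)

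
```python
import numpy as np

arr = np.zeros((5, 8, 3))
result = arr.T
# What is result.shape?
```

(3, 8, 5)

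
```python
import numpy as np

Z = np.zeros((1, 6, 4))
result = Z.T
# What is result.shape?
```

(4, 6, 1)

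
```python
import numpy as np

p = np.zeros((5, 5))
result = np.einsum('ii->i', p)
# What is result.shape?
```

(5,)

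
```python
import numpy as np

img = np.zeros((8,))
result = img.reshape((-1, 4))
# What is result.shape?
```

(2, 4)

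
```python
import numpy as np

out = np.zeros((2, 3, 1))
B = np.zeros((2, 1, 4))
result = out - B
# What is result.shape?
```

(2, 3, 4)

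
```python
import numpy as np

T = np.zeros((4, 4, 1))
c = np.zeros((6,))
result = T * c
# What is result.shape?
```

(4, 4, 6)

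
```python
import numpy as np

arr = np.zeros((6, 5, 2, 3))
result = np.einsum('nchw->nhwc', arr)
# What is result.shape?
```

(6, 2, 3, 5)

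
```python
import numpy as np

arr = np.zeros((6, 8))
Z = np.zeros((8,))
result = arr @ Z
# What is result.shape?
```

(6,)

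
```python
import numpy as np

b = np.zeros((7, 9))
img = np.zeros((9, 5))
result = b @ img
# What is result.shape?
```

(7, 5)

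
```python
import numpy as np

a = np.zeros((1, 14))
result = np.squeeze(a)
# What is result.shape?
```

(14,)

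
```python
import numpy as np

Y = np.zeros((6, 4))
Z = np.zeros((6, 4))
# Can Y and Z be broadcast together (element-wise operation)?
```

Yes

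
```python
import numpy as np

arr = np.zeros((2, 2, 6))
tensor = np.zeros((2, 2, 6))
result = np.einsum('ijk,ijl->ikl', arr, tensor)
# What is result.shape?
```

(2, 6, 6)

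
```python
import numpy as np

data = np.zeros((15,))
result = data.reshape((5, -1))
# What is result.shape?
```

(5, 3)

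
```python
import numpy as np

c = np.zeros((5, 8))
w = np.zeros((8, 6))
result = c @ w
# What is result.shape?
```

(5, 6)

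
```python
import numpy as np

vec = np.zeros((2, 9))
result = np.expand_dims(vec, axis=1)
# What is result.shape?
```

(2, 1, 9)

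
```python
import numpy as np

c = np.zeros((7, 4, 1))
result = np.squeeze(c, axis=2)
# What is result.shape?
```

(7, 4)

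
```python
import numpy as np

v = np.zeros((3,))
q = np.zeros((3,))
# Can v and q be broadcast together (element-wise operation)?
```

Yes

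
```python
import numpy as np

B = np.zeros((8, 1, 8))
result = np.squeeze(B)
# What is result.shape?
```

(8, 8)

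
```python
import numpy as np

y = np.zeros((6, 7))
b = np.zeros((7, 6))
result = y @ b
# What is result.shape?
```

(6, 6)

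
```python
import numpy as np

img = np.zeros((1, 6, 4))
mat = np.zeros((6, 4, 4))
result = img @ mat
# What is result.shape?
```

(6, 6, 4)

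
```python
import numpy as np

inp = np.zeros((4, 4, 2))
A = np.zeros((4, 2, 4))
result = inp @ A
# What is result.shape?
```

(4, 4, 4)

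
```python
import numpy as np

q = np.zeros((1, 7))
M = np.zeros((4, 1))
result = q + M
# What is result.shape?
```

(4, 7)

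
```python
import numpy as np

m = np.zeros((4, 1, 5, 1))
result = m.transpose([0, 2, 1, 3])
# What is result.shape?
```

(4, 5, 1, 1)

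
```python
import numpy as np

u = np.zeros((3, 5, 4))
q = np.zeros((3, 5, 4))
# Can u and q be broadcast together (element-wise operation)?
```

Yes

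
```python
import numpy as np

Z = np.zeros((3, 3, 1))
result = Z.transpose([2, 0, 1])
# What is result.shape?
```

(1, 3, 3)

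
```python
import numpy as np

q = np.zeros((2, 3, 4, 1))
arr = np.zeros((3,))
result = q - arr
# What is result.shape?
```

(2, 3, 4, 3)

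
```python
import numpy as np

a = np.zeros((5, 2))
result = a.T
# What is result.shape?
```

(2, 5)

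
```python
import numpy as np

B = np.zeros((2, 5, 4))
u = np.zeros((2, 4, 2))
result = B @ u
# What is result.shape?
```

(2, 5, 2)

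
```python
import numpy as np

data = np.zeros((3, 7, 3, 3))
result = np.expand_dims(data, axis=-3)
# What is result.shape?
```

(3, 7, 1, 3, 3)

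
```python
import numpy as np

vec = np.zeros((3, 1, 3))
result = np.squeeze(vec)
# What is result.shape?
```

(3, 3)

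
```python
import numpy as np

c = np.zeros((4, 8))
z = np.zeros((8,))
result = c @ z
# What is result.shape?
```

(4,)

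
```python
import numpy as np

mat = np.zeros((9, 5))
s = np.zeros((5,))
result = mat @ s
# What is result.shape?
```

(9,)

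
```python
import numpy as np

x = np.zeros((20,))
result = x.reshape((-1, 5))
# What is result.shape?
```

(4, 5)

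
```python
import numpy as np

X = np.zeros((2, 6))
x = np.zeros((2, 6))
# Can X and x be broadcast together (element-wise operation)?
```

Yes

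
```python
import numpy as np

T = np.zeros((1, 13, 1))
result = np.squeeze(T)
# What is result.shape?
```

(13,)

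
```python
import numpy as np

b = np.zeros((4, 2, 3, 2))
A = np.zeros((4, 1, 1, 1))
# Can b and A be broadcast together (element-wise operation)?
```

Yes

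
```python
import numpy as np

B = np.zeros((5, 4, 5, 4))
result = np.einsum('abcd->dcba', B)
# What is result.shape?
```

(4, 5, 4, 5)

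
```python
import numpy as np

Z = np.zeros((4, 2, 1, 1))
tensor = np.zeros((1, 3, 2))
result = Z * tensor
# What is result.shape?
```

(4, 2, 3, 2)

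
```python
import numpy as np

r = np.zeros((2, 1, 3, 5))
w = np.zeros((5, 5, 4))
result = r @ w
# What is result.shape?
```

(2, 5, 3, 4)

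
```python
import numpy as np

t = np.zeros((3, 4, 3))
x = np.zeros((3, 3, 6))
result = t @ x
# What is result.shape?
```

(3, 4, 6)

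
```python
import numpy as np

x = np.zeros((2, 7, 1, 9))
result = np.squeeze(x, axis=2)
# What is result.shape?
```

(2, 7, 9)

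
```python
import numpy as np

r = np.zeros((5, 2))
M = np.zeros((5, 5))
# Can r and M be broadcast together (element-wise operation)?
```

No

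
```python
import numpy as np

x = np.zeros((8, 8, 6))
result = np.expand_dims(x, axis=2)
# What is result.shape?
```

(8, 8, 1, 6)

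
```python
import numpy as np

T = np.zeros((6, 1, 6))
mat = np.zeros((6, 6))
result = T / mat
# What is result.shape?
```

(6, 6, 6)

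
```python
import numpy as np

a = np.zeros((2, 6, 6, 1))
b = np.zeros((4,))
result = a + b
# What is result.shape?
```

(2, 6, 6, 4)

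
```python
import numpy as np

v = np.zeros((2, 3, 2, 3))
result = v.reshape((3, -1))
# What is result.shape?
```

(3, 12)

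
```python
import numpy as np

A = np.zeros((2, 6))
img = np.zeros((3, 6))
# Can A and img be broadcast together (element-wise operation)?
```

No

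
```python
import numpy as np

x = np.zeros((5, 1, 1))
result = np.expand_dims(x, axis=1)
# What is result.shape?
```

(5, 1, 1, 1)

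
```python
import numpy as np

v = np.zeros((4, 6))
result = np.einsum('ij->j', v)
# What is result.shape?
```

(6,)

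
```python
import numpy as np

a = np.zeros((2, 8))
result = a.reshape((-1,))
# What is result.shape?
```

(16,)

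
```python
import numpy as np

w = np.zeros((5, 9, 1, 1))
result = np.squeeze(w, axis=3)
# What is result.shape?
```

(5, 9, 1)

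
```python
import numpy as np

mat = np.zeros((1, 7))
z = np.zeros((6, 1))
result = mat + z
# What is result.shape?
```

(6, 7)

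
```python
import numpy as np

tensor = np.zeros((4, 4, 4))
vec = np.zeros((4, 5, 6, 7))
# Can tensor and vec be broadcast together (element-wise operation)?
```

No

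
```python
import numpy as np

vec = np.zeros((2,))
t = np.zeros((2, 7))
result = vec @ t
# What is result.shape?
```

(7,)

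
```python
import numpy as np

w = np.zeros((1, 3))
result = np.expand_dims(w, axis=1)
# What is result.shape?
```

(1, 1, 3)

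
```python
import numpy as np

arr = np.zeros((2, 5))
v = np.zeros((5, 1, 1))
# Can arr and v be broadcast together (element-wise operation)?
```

Yes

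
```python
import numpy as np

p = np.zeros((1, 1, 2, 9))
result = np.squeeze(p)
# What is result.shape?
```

(2, 9)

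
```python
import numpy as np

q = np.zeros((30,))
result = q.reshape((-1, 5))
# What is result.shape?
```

(6, 5)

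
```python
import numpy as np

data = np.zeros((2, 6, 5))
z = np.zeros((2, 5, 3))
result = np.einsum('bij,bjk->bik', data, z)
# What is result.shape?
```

(2, 6, 3)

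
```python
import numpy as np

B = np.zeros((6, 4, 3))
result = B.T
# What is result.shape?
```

(3, 4, 6)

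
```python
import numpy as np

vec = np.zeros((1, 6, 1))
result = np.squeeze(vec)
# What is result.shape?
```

(6,)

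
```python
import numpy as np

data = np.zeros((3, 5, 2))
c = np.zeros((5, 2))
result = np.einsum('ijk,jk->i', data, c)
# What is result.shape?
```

(3,)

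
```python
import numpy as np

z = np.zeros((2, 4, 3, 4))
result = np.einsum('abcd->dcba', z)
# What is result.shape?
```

(4, 3, 4, 2)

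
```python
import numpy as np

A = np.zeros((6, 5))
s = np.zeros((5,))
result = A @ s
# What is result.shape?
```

(6,)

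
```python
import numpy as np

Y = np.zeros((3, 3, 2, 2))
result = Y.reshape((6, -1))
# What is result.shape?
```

(6, 6)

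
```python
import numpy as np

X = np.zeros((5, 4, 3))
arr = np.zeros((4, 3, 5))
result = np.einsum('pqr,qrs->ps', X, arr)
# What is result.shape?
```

(5, 5)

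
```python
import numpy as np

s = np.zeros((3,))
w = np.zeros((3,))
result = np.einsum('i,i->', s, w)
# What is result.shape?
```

()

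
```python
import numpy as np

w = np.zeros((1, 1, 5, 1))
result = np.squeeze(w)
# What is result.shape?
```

(5,)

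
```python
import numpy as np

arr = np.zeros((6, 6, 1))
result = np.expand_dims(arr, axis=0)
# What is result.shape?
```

(1, 6, 6, 1)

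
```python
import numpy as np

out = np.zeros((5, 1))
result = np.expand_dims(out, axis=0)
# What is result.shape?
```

(1, 5, 1)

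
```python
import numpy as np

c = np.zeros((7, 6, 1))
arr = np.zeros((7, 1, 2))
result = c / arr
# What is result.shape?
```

(7, 6, 2)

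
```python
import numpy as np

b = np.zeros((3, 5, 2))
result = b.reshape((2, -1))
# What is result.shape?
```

(2, 15)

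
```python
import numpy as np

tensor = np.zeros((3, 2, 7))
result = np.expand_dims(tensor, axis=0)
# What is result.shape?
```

(1, 3, 2, 7)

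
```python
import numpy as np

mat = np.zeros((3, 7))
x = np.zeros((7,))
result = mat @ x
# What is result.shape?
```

(3,)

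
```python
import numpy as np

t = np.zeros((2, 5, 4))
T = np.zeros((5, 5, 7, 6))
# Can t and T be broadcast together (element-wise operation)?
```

No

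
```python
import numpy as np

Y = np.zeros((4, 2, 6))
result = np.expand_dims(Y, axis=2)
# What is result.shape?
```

(4, 2, 1, 6)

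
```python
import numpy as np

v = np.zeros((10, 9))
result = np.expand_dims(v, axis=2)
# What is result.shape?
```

(10, 9, 1)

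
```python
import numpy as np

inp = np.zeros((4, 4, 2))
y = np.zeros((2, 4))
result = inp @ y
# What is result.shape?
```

(4, 4, 4)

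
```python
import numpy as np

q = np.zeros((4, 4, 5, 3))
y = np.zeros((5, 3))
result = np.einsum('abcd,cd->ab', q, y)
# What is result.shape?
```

(4, 4)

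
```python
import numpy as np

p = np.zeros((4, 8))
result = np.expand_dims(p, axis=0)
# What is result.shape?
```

(1, 4, 8)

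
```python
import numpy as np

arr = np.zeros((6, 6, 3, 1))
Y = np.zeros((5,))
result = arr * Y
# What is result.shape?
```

(6, 6, 3, 5)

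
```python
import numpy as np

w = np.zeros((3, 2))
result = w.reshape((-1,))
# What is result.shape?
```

(6,)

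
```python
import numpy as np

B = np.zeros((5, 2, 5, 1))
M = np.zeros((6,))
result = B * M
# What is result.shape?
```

(5, 2, 5, 6)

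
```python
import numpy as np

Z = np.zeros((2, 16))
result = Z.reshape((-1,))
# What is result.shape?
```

(32,)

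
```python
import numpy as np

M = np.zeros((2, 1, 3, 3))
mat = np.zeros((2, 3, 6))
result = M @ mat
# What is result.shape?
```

(2, 2, 3, 6)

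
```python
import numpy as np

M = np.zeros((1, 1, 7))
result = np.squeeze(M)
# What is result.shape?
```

(7,)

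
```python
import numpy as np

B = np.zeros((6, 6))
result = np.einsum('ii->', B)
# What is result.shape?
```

()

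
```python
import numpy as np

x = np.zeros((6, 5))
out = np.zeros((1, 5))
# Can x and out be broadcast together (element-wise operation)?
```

Yes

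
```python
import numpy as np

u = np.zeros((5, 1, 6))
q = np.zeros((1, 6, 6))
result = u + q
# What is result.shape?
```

(5, 6, 6)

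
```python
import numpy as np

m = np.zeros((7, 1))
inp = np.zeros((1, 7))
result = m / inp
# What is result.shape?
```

(7, 7)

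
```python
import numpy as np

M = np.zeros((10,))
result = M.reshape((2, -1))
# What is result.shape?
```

(2, 5)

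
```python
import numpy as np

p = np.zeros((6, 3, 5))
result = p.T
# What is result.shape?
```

(5, 3, 6)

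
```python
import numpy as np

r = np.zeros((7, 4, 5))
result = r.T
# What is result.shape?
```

(5, 4, 7)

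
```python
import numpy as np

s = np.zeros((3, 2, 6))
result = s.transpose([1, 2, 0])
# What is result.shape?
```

(2, 6, 3)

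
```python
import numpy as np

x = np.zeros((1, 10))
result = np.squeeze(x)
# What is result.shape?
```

(10,)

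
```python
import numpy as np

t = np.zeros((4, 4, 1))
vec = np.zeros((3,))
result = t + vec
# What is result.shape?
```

(4, 4, 3)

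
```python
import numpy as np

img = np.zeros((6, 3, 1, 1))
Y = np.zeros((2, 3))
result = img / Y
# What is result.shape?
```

(6, 3, 2, 3)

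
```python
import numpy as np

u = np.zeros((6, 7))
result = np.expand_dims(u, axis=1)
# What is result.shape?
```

(6, 1, 7)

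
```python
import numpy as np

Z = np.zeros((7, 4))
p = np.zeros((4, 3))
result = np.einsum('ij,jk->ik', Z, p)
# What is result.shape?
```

(7, 3)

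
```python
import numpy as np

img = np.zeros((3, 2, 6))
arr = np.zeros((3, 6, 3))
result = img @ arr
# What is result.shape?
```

(3, 2, 3)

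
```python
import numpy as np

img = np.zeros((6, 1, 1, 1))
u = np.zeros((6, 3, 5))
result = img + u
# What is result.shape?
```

(6, 6, 3, 5)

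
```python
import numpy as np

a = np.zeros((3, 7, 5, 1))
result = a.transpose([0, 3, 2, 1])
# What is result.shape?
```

(3, 1, 5, 7)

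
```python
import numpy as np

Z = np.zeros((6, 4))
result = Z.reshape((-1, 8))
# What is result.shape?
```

(3, 8)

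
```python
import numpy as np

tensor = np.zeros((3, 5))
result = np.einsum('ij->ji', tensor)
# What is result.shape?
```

(5, 3)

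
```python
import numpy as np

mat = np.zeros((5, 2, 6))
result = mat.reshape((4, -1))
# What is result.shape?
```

(4, 15)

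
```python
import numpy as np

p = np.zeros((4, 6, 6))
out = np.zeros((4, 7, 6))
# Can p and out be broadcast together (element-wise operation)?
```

No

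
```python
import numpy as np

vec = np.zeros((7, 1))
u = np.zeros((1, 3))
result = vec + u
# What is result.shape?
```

(7, 3)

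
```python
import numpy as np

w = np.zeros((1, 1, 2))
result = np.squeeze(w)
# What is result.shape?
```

(2,)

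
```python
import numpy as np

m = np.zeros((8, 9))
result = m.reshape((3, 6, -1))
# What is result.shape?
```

(3, 6, 4)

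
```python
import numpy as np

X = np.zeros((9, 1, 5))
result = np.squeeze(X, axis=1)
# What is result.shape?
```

(9, 5)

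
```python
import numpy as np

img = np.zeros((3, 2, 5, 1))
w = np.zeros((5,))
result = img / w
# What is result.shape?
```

(3, 2, 5, 5)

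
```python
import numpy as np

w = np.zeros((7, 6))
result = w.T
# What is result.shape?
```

(6, 7)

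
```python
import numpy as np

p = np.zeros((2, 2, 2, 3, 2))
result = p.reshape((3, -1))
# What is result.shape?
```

(3, 16)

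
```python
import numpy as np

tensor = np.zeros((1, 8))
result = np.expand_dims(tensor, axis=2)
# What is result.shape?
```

(1, 8, 1)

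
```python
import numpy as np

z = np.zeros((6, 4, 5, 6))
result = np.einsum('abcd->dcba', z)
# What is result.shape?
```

(6, 5, 4, 6)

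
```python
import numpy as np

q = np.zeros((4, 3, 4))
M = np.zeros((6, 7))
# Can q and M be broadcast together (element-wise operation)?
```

No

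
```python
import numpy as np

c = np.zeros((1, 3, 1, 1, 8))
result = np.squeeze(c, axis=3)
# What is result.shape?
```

(1, 3, 1, 8)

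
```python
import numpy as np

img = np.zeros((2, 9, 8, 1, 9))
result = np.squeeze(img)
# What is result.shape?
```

(2, 9, 8, 9)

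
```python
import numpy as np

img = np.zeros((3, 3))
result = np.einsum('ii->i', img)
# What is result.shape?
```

(3,)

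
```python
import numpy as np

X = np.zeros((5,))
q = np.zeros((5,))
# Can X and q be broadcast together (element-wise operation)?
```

Yes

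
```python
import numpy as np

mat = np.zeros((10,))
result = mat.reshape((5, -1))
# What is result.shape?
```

(5, 2)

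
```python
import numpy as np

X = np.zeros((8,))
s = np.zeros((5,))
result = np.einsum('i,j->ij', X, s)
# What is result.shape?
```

(8, 5)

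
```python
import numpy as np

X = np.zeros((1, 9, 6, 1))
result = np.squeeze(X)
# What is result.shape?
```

(9, 6)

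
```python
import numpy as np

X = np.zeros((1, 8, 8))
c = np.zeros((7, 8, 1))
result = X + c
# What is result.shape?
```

(7, 8, 8)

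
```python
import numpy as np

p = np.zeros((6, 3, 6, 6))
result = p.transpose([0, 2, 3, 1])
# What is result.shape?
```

(6, 6, 6, 3)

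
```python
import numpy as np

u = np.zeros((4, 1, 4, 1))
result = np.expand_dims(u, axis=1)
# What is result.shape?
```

(4, 1, 1, 4, 1)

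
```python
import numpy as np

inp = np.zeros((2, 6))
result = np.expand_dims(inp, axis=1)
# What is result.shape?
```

(2, 1, 6)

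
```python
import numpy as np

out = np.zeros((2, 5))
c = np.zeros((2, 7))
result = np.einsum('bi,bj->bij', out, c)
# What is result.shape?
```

(2, 5, 7)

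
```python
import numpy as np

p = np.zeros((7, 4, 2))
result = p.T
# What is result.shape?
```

(2, 4, 7)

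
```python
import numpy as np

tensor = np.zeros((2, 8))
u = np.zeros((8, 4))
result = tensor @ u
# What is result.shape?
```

(2, 4)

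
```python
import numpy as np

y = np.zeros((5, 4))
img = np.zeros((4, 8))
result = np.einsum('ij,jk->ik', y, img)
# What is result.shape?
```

(5, 8)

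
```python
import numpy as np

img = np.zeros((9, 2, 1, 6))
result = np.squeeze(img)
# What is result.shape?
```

(9, 2, 6)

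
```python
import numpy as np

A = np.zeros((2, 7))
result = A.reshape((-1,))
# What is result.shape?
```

(14,)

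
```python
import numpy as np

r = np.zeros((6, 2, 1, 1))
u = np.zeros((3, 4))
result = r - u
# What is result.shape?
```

(6, 2, 3, 4)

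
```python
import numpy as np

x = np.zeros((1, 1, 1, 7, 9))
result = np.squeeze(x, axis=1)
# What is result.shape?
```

(1, 1, 7, 9)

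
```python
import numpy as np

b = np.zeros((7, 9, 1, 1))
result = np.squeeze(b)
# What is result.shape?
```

(7, 9)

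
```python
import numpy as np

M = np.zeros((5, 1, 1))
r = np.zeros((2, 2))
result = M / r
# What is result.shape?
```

(5, 2, 2)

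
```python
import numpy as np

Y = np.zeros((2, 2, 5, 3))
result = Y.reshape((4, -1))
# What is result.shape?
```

(4, 15)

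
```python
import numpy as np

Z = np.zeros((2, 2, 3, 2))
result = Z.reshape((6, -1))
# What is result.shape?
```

(6, 4)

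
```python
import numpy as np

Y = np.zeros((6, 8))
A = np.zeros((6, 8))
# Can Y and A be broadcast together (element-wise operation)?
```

Yes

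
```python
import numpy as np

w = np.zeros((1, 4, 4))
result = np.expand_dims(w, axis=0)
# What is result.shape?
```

(1, 1, 4, 4)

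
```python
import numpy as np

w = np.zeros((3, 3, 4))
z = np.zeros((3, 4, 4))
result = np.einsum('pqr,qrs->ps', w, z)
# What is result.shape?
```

(3, 4)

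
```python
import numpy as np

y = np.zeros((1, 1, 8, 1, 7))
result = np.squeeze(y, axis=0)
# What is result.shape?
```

(1, 8, 1, 7)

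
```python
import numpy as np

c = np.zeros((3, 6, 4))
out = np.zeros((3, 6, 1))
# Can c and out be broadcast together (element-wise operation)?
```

Yes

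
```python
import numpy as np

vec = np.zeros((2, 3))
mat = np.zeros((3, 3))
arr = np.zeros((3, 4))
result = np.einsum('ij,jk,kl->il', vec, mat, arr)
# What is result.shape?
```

(2, 4)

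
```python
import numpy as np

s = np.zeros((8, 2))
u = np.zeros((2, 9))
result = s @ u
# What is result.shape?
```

(8, 9)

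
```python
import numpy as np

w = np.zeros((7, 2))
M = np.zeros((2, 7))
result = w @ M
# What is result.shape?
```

(7, 7)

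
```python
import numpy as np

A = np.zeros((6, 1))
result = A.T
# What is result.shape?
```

(1, 6)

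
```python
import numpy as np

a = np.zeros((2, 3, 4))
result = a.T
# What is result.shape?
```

(4, 3, 2)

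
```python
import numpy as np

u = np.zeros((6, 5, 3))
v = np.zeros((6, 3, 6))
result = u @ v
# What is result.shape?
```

(6, 5, 6)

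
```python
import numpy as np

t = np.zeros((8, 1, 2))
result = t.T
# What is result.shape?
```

(2, 1, 8)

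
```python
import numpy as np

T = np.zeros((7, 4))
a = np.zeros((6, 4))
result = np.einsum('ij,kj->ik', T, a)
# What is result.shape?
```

(7, 6)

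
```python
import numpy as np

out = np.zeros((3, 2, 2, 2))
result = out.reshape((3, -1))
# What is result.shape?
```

(3, 8)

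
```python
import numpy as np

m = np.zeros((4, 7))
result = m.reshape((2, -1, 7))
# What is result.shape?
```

(2, 2, 7)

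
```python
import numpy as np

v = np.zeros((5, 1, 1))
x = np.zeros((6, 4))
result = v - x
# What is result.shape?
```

(5, 6, 4)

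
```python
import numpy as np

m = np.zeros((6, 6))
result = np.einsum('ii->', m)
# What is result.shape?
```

()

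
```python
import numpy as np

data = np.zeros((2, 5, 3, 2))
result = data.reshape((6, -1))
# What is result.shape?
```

(6, 10)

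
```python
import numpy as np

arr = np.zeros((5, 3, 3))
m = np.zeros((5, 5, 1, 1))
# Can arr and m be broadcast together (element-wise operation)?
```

Yes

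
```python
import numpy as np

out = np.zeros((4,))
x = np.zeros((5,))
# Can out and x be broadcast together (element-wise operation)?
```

No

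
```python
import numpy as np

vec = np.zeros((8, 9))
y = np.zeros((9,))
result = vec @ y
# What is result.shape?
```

(8,)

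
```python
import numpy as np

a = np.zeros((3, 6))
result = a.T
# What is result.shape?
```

(6, 3)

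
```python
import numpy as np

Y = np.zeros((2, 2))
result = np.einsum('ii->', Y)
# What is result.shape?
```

()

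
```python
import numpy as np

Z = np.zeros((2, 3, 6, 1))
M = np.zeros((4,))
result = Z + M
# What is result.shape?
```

(2, 3, 6, 4)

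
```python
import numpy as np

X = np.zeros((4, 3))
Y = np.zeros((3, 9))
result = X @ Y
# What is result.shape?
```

(4, 9)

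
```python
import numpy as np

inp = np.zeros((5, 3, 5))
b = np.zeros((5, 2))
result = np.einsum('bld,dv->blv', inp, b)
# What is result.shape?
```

(5, 3, 2)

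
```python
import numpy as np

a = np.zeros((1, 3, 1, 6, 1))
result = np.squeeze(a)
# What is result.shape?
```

(3, 6)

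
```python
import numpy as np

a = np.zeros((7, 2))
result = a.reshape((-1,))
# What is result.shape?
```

(14,)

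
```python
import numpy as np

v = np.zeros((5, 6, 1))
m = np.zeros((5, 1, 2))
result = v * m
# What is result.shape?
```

(5, 6, 2)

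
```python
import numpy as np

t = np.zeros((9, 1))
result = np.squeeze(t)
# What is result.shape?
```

(9,)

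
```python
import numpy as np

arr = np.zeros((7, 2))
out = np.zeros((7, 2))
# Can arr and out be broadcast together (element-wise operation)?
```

Yes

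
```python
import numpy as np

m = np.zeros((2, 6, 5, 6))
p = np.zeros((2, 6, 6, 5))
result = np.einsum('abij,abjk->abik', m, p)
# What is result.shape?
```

(2, 6, 5, 5)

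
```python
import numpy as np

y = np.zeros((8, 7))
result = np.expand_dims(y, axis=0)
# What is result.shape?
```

(1, 8, 7)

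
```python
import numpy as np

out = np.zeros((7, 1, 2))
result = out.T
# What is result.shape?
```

(2, 1, 7)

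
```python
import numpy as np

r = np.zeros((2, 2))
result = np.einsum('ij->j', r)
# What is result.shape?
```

(2,)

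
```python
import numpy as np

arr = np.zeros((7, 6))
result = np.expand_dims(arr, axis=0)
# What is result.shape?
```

(1, 7, 6)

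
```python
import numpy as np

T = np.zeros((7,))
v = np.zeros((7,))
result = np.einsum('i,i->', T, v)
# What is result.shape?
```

()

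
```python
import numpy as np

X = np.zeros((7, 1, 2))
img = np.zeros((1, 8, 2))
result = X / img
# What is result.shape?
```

(7, 8, 2)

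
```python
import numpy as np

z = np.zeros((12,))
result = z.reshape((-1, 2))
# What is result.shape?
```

(6, 2)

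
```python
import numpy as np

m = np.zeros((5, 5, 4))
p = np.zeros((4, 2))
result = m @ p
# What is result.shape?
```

(5, 5, 2)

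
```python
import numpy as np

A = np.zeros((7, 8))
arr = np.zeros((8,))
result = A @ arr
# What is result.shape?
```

(7,)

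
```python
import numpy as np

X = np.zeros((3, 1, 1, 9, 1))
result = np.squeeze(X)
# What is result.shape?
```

(3, 9)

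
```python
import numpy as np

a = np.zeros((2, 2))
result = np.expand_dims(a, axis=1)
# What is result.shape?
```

(2, 1, 2)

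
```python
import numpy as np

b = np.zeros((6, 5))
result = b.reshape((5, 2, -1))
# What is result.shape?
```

(5, 2, 3)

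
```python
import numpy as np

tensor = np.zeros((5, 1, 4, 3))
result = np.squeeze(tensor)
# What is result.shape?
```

(5, 4, 3)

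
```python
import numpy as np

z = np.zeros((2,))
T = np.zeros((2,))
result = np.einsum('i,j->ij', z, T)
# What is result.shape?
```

(2, 2)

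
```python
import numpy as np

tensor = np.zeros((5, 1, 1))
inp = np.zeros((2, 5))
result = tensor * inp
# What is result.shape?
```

(5, 2, 5)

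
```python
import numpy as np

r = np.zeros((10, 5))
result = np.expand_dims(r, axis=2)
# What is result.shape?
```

(10, 5, 1)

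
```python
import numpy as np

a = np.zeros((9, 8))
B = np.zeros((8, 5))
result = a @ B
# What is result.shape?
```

(9, 5)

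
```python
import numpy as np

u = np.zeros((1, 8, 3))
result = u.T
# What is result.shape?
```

(3, 8, 1)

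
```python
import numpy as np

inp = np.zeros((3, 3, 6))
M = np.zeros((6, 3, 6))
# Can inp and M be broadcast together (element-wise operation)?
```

No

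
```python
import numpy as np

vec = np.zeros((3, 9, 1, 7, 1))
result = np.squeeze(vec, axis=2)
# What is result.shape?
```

(3, 9, 7, 1)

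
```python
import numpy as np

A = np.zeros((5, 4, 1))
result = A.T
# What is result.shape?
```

(1, 4, 5)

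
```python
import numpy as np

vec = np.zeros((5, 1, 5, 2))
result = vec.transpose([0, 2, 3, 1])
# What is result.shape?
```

(5, 5, 2, 1)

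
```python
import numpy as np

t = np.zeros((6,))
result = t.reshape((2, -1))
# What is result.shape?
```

(2, 3)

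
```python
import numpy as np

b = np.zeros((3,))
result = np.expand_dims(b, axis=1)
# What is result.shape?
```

(3, 1)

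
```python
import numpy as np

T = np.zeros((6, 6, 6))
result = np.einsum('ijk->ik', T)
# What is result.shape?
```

(6, 6)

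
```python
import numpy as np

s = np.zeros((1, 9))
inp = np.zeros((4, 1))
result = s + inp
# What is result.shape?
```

(4, 9)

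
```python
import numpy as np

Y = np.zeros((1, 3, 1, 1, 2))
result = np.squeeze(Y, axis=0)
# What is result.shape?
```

(3, 1, 1, 2)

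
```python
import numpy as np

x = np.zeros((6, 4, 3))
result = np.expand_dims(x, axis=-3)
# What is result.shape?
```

(6, 1, 4, 3)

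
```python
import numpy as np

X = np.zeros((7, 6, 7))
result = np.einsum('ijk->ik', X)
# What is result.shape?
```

(7, 7)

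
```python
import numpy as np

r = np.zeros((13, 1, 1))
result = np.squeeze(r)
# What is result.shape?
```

(13,)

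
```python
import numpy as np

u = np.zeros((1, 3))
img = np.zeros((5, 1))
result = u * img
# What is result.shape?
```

(5, 3)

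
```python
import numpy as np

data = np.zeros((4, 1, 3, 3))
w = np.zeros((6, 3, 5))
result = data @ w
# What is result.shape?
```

(4, 6, 3, 5)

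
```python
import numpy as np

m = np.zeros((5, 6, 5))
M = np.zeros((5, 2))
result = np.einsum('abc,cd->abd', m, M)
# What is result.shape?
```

(5, 6, 2)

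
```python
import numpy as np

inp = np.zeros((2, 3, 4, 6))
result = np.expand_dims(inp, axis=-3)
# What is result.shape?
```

(2, 3, 1, 4, 6)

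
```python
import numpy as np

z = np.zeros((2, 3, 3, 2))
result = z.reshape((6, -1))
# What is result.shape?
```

(6, 6)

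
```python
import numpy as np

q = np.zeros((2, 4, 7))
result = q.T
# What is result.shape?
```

(7, 4, 2)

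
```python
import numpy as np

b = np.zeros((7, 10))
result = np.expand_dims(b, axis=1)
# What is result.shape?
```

(7, 1, 10)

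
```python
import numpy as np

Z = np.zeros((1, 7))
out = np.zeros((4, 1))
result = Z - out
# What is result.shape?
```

(4, 7)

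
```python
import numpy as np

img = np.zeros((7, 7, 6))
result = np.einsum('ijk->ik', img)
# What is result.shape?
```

(7, 6)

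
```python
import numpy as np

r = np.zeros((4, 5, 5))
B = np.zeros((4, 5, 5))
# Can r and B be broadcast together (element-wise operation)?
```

Yes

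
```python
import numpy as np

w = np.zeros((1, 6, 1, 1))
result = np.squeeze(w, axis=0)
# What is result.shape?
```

(6, 1, 1)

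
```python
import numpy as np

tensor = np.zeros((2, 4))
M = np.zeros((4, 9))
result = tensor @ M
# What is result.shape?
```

(2, 9)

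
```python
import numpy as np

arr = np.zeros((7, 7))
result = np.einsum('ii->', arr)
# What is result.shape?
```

()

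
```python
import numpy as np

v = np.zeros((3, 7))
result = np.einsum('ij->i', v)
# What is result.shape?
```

(3,)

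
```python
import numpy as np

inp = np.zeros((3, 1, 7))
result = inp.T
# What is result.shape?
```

(7, 1, 3)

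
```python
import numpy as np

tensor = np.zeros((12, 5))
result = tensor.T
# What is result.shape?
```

(5, 12)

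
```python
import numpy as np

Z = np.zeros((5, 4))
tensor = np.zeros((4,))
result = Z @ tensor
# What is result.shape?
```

(5,)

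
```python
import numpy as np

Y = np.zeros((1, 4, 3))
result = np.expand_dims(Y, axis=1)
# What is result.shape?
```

(1, 1, 4, 3)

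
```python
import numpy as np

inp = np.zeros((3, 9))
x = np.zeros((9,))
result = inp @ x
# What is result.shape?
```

(3,)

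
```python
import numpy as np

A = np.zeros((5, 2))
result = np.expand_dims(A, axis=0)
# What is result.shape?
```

(1, 5, 2)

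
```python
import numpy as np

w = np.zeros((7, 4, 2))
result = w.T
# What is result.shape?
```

(2, 4, 7)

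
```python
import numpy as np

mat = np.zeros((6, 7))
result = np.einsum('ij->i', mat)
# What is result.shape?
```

(6,)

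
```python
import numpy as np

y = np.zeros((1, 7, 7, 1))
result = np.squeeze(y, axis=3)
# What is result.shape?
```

(1, 7, 7)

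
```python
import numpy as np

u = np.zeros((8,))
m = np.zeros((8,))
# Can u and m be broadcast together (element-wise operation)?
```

Yes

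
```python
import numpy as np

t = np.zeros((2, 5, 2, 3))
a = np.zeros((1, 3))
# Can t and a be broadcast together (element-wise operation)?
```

Yes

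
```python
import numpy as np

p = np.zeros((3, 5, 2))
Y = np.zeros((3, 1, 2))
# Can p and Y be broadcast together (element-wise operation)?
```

Yes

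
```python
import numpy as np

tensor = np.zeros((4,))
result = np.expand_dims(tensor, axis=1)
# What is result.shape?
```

(4, 1)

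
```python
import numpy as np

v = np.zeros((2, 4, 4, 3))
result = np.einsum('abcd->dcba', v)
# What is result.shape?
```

(3, 4, 4, 2)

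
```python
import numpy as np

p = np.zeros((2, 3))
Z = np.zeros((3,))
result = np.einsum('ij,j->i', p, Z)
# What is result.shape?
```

(2,)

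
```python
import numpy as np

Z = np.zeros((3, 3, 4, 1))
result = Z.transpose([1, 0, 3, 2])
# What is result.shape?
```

(3, 3, 1, 4)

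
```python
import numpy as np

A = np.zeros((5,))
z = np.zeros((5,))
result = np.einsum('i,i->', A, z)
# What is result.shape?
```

()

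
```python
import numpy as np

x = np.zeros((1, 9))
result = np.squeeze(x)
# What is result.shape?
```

(9,)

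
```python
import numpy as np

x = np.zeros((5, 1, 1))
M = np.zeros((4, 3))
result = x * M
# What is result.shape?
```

(5, 4, 3)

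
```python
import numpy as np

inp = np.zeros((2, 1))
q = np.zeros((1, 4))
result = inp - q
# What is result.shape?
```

(2, 4)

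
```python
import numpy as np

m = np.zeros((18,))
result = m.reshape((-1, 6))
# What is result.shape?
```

(3, 6)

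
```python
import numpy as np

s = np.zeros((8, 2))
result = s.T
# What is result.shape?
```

(2, 8)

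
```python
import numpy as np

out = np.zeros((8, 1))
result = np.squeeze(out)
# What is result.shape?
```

(8,)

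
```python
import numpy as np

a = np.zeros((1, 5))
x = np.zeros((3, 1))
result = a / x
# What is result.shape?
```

(3, 5)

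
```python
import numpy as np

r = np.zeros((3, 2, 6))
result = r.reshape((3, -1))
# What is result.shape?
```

(3, 12)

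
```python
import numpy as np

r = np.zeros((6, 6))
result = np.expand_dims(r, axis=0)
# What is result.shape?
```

(1, 6, 6)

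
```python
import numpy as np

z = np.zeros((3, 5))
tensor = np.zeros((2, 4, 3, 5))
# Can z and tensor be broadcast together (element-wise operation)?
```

Yes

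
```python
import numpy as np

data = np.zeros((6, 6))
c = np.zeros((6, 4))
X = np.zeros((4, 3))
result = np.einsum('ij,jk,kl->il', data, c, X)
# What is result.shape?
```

(6, 3)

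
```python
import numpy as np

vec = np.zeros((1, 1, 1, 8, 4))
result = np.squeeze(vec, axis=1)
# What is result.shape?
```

(1, 1, 8, 4)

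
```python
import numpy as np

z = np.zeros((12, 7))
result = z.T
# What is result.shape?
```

(7, 12)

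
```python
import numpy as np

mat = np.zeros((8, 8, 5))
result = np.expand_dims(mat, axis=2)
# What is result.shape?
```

(8, 8, 1, 5)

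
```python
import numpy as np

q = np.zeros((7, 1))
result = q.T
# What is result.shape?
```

(1, 7)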